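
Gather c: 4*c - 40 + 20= 4*c - 20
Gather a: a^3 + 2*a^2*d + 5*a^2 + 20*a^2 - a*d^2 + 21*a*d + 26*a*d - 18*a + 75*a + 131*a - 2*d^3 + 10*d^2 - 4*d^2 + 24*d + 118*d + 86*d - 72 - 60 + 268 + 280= a^3 + a^2*(2*d + 25) + a*(-d^2 + 47*d + 188) - 2*d^3 + 6*d^2 + 228*d + 416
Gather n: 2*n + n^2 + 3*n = n^2 + 5*n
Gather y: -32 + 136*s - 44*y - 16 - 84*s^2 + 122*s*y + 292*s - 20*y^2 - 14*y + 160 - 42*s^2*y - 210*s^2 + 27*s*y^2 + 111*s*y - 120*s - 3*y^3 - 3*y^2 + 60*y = -294*s^2 + 308*s - 3*y^3 + y^2*(27*s - 23) + y*(-42*s^2 + 233*s + 2) + 112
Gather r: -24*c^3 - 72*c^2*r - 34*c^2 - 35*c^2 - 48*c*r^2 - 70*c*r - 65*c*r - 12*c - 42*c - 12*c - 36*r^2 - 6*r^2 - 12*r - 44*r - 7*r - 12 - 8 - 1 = -24*c^3 - 69*c^2 - 66*c + r^2*(-48*c - 42) + r*(-72*c^2 - 135*c - 63) - 21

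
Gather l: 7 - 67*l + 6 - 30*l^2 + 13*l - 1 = -30*l^2 - 54*l + 12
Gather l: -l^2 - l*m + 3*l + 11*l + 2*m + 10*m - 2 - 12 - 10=-l^2 + l*(14 - m) + 12*m - 24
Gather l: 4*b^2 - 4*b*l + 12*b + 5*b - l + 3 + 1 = 4*b^2 + 17*b + l*(-4*b - 1) + 4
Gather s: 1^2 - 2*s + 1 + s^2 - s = s^2 - 3*s + 2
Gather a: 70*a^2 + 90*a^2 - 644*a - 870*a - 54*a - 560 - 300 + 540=160*a^2 - 1568*a - 320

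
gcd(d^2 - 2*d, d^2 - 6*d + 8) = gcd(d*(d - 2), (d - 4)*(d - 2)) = d - 2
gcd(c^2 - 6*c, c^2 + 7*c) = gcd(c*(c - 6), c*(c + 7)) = c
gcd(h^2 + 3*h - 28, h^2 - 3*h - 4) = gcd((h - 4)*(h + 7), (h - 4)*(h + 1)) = h - 4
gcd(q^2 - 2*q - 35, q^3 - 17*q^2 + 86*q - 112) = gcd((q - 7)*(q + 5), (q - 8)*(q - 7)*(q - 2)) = q - 7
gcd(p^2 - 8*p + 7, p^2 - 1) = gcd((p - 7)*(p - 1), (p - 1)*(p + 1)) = p - 1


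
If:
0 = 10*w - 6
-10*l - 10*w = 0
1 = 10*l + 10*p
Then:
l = -3/5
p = 7/10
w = 3/5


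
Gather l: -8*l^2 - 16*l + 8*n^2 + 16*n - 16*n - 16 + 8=-8*l^2 - 16*l + 8*n^2 - 8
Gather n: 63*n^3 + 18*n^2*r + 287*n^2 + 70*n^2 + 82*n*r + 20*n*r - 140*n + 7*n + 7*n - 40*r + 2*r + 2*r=63*n^3 + n^2*(18*r + 357) + n*(102*r - 126) - 36*r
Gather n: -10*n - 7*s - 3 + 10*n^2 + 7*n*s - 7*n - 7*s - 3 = 10*n^2 + n*(7*s - 17) - 14*s - 6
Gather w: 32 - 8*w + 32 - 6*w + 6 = 70 - 14*w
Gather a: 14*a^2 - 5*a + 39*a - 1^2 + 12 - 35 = 14*a^2 + 34*a - 24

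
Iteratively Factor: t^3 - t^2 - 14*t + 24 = (t + 4)*(t^2 - 5*t + 6) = (t - 2)*(t + 4)*(t - 3)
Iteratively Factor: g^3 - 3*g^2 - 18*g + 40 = (g - 5)*(g^2 + 2*g - 8) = (g - 5)*(g + 4)*(g - 2)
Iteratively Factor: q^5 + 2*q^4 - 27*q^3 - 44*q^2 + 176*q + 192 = (q - 4)*(q^4 + 6*q^3 - 3*q^2 - 56*q - 48) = (q - 4)*(q + 4)*(q^3 + 2*q^2 - 11*q - 12) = (q - 4)*(q - 3)*(q + 4)*(q^2 + 5*q + 4) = (q - 4)*(q - 3)*(q + 1)*(q + 4)*(q + 4)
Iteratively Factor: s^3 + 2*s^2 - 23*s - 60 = (s - 5)*(s^2 + 7*s + 12) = (s - 5)*(s + 4)*(s + 3)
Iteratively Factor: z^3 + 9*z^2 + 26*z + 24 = (z + 3)*(z^2 + 6*z + 8) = (z + 2)*(z + 3)*(z + 4)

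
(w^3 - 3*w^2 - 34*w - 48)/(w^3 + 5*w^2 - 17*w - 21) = (w^3 - 3*w^2 - 34*w - 48)/(w^3 + 5*w^2 - 17*w - 21)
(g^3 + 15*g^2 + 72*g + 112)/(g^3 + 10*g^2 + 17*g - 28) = (g + 4)/(g - 1)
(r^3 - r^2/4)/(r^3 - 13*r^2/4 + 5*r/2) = r*(4*r - 1)/(4*r^2 - 13*r + 10)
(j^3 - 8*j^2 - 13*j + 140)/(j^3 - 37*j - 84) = (j - 5)/(j + 3)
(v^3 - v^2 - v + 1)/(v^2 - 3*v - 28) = (-v^3 + v^2 + v - 1)/(-v^2 + 3*v + 28)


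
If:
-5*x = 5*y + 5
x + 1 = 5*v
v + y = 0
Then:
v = 0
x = -1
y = 0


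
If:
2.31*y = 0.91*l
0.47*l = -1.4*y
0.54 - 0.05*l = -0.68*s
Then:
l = 0.00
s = -0.79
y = 0.00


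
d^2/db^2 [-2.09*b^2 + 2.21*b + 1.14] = -4.18000000000000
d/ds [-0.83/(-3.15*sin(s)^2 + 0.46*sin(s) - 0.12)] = (0.3818 - 5.229*sin(s))*cos(s)/(3.15*sin(s)^2 - 0.46*sin(s) + 0.12)^2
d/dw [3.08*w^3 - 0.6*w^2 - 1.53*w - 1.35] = 9.24*w^2 - 1.2*w - 1.53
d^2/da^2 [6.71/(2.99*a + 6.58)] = 119.976142/(2.99*a + 6.58)^3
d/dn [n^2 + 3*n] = 2*n + 3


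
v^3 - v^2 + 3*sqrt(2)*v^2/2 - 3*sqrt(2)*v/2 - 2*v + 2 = (v - 1)*(v - sqrt(2)/2)*(v + 2*sqrt(2))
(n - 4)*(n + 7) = n^2 + 3*n - 28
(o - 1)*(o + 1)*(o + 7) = o^3 + 7*o^2 - o - 7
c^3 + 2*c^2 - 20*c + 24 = (c - 2)^2*(c + 6)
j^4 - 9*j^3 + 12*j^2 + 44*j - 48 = (j - 6)*(j - 4)*(j - 1)*(j + 2)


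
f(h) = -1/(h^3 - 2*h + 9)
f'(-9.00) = 0.00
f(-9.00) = 0.00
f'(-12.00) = 0.00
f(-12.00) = 0.00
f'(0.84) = 0.00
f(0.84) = -0.13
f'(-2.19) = 1.50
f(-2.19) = -0.35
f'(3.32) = 0.02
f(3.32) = -0.03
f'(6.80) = 0.00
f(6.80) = -0.00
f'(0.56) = -0.02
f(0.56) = -0.12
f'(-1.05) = 0.01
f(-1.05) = -0.10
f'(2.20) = 0.05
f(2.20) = -0.07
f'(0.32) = -0.02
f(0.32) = -0.12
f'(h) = -(2 - 3*h^2)/(h^3 - 2*h + 9)^2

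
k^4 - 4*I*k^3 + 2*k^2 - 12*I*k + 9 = (k - 3*I)^2*(k + I)^2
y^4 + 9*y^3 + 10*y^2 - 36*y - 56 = (y - 2)*(y + 2)^2*(y + 7)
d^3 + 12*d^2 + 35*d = d*(d + 5)*(d + 7)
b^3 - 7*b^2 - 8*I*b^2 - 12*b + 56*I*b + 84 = (b - 7)*(b - 6*I)*(b - 2*I)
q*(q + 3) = q^2 + 3*q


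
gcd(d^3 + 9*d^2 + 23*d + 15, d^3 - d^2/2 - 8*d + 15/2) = d + 3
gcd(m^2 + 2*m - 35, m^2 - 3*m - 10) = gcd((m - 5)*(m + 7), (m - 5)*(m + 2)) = m - 5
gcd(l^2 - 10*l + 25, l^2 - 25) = l - 5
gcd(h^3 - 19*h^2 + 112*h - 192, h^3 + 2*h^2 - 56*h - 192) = h - 8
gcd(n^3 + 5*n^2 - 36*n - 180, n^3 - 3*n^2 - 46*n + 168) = n - 6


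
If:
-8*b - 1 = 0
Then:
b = -1/8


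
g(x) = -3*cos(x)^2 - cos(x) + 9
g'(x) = 6*sin(x)*cos(x) + sin(x)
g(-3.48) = 7.27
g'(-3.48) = -1.55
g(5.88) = 5.54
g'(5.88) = -2.56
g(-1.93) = 8.98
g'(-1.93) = 1.04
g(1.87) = 9.03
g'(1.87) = -0.73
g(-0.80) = 6.85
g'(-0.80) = -3.72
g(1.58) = 9.01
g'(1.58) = 0.94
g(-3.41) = 7.18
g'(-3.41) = -1.27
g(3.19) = 7.01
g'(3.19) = 0.24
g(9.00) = 7.42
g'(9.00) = -1.84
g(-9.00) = 7.42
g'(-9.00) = 1.84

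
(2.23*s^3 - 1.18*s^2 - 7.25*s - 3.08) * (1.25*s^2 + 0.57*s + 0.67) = 2.7875*s^5 - 0.2039*s^4 - 8.241*s^3 - 8.7731*s^2 - 6.6131*s - 2.0636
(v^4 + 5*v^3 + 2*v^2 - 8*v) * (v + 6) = v^5 + 11*v^4 + 32*v^3 + 4*v^2 - 48*v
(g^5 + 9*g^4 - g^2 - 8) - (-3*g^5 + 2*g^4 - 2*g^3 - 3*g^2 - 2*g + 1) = 4*g^5 + 7*g^4 + 2*g^3 + 2*g^2 + 2*g - 9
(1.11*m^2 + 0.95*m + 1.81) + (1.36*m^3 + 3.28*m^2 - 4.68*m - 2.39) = 1.36*m^3 + 4.39*m^2 - 3.73*m - 0.58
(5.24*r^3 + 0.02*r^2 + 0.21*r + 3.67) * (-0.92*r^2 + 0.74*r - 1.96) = -4.8208*r^5 + 3.8592*r^4 - 10.4488*r^3 - 3.2602*r^2 + 2.3042*r - 7.1932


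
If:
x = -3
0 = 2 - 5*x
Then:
No Solution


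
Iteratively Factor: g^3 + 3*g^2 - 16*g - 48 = (g + 3)*(g^2 - 16) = (g + 3)*(g + 4)*(g - 4)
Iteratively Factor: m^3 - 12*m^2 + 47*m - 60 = (m - 5)*(m^2 - 7*m + 12) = (m - 5)*(m - 4)*(m - 3)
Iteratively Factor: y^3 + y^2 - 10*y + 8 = (y + 4)*(y^2 - 3*y + 2) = (y - 1)*(y + 4)*(y - 2)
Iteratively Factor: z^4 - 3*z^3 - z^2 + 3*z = (z)*(z^3 - 3*z^2 - z + 3) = z*(z + 1)*(z^2 - 4*z + 3) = z*(z - 1)*(z + 1)*(z - 3)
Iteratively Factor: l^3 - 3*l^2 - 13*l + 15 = (l + 3)*(l^2 - 6*l + 5) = (l - 1)*(l + 3)*(l - 5)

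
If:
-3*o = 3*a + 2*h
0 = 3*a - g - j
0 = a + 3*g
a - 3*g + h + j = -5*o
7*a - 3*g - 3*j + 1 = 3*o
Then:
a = -7/9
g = 7/27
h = -1/9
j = -70/27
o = 23/27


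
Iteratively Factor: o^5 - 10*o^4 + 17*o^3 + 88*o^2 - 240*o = (o - 5)*(o^4 - 5*o^3 - 8*o^2 + 48*o) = (o - 5)*(o - 4)*(o^3 - o^2 - 12*o) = (o - 5)*(o - 4)^2*(o^2 + 3*o) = (o - 5)*(o - 4)^2*(o + 3)*(o)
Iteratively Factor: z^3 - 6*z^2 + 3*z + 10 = (z + 1)*(z^2 - 7*z + 10) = (z - 2)*(z + 1)*(z - 5)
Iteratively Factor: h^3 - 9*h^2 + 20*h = (h)*(h^2 - 9*h + 20) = h*(h - 5)*(h - 4)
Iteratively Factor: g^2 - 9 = (g - 3)*(g + 3)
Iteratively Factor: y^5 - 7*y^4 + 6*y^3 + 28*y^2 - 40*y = (y - 5)*(y^4 - 2*y^3 - 4*y^2 + 8*y) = (y - 5)*(y + 2)*(y^3 - 4*y^2 + 4*y) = (y - 5)*(y - 2)*(y + 2)*(y^2 - 2*y) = y*(y - 5)*(y - 2)*(y + 2)*(y - 2)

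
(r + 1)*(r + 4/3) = r^2 + 7*r/3 + 4/3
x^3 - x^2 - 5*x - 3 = (x - 3)*(x + 1)^2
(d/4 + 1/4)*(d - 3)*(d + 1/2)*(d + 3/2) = d^4/4 - 25*d^2/16 - 15*d/8 - 9/16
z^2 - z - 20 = (z - 5)*(z + 4)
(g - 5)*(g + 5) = g^2 - 25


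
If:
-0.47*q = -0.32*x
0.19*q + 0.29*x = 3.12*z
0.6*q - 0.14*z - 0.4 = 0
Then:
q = 0.70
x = 1.03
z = 0.14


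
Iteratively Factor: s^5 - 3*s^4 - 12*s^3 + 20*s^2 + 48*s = (s - 3)*(s^4 - 12*s^2 - 16*s) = (s - 4)*(s - 3)*(s^3 + 4*s^2 + 4*s) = (s - 4)*(s - 3)*(s + 2)*(s^2 + 2*s) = s*(s - 4)*(s - 3)*(s + 2)*(s + 2)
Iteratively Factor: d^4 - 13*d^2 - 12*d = (d + 3)*(d^3 - 3*d^2 - 4*d) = d*(d + 3)*(d^2 - 3*d - 4) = d*(d - 4)*(d + 3)*(d + 1)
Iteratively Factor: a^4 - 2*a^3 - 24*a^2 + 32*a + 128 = (a + 2)*(a^3 - 4*a^2 - 16*a + 64) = (a - 4)*(a + 2)*(a^2 - 16) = (a - 4)*(a + 2)*(a + 4)*(a - 4)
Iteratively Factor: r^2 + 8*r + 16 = (r + 4)*(r + 4)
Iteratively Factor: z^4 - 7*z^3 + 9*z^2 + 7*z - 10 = (z - 1)*(z^3 - 6*z^2 + 3*z + 10) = (z - 1)*(z + 1)*(z^2 - 7*z + 10) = (z - 2)*(z - 1)*(z + 1)*(z - 5)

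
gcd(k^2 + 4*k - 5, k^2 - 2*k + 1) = k - 1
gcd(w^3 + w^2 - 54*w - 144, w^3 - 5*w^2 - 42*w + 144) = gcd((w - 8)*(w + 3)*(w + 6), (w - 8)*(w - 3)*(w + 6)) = w^2 - 2*w - 48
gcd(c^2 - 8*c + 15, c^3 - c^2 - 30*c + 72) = c - 3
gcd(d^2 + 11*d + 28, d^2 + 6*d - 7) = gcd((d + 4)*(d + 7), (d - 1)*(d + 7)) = d + 7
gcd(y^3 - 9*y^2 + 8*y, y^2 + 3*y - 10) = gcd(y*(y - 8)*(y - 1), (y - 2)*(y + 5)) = 1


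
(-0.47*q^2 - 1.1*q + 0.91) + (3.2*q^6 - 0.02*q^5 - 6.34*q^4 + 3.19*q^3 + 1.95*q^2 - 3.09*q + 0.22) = 3.2*q^6 - 0.02*q^5 - 6.34*q^4 + 3.19*q^3 + 1.48*q^2 - 4.19*q + 1.13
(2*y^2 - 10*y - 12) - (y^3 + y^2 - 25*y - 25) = -y^3 + y^2 + 15*y + 13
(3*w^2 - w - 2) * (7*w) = 21*w^3 - 7*w^2 - 14*w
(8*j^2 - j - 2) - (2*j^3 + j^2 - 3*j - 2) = -2*j^3 + 7*j^2 + 2*j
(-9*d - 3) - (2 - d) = -8*d - 5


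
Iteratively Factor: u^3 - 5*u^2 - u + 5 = (u + 1)*(u^2 - 6*u + 5) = (u - 1)*(u + 1)*(u - 5)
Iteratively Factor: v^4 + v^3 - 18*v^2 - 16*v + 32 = (v + 2)*(v^3 - v^2 - 16*v + 16) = (v - 1)*(v + 2)*(v^2 - 16) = (v - 1)*(v + 2)*(v + 4)*(v - 4)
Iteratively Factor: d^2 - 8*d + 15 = (d - 5)*(d - 3)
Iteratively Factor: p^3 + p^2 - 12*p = (p - 3)*(p^2 + 4*p) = p*(p - 3)*(p + 4)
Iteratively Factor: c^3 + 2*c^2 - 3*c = (c + 3)*(c^2 - c) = c*(c + 3)*(c - 1)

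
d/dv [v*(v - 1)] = 2*v - 1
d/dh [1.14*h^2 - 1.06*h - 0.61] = 2.28*h - 1.06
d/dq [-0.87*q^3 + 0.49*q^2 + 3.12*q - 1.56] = -2.61*q^2 + 0.98*q + 3.12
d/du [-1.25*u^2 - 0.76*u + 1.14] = -2.5*u - 0.76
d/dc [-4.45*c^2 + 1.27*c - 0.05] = 1.27 - 8.9*c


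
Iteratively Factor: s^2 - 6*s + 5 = (s - 1)*(s - 5)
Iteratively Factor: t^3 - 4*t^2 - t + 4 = (t + 1)*(t^2 - 5*t + 4) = (t - 1)*(t + 1)*(t - 4)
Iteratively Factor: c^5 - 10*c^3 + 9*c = (c - 3)*(c^4 + 3*c^3 - c^2 - 3*c) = (c - 3)*(c - 1)*(c^3 + 4*c^2 + 3*c) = c*(c - 3)*(c - 1)*(c^2 + 4*c + 3) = c*(c - 3)*(c - 1)*(c + 3)*(c + 1)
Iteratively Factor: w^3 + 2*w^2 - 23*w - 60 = (w + 4)*(w^2 - 2*w - 15) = (w + 3)*(w + 4)*(w - 5)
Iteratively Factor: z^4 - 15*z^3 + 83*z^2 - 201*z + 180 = (z - 3)*(z^3 - 12*z^2 + 47*z - 60) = (z - 4)*(z - 3)*(z^2 - 8*z + 15) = (z - 5)*(z - 4)*(z - 3)*(z - 3)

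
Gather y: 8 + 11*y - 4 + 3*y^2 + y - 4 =3*y^2 + 12*y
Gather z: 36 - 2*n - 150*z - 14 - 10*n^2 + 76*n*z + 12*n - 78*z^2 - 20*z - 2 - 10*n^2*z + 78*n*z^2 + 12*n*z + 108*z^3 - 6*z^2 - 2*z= -10*n^2 + 10*n + 108*z^3 + z^2*(78*n - 84) + z*(-10*n^2 + 88*n - 172) + 20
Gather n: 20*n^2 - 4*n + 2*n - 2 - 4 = 20*n^2 - 2*n - 6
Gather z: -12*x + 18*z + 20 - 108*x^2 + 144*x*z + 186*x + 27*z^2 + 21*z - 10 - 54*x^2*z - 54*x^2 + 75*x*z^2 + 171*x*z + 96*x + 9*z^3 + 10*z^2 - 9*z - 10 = -162*x^2 + 270*x + 9*z^3 + z^2*(75*x + 37) + z*(-54*x^2 + 315*x + 30)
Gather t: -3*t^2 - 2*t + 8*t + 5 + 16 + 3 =-3*t^2 + 6*t + 24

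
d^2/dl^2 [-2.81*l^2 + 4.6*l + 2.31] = -5.62000000000000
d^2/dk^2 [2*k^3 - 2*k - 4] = 12*k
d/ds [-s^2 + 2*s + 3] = 2 - 2*s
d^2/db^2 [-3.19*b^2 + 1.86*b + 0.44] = -6.38000000000000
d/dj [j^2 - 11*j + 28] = 2*j - 11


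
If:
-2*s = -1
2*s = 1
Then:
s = 1/2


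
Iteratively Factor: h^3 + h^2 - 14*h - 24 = (h + 3)*(h^2 - 2*h - 8) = (h + 2)*(h + 3)*(h - 4)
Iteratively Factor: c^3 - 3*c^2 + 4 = (c + 1)*(c^2 - 4*c + 4) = (c - 2)*(c + 1)*(c - 2)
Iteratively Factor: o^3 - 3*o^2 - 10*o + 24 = (o - 2)*(o^2 - o - 12) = (o - 4)*(o - 2)*(o + 3)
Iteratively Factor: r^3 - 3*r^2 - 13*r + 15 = (r - 1)*(r^2 - 2*r - 15) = (r - 1)*(r + 3)*(r - 5)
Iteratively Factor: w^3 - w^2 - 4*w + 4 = (w - 2)*(w^2 + w - 2) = (w - 2)*(w + 2)*(w - 1)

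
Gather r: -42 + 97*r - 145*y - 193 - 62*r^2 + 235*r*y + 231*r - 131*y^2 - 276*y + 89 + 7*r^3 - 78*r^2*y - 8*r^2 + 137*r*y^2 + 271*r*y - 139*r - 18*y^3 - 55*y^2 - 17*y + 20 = 7*r^3 + r^2*(-78*y - 70) + r*(137*y^2 + 506*y + 189) - 18*y^3 - 186*y^2 - 438*y - 126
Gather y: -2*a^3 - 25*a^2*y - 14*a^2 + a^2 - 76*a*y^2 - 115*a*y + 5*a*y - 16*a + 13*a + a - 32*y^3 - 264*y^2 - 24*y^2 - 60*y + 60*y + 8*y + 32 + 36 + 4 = -2*a^3 - 13*a^2 - 2*a - 32*y^3 + y^2*(-76*a - 288) + y*(-25*a^2 - 110*a + 8) + 72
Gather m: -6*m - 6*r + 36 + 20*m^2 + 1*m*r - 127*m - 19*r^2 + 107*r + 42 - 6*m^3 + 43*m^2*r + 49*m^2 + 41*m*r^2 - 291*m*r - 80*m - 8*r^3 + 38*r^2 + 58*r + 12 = -6*m^3 + m^2*(43*r + 69) + m*(41*r^2 - 290*r - 213) - 8*r^3 + 19*r^2 + 159*r + 90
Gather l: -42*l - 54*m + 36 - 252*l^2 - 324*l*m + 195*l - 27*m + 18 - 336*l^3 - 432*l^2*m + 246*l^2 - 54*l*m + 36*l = -336*l^3 + l^2*(-432*m - 6) + l*(189 - 378*m) - 81*m + 54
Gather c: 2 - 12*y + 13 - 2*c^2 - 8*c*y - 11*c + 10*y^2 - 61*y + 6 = -2*c^2 + c*(-8*y - 11) + 10*y^2 - 73*y + 21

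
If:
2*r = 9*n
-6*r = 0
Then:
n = 0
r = 0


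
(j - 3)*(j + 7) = j^2 + 4*j - 21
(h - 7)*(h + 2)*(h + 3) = h^3 - 2*h^2 - 29*h - 42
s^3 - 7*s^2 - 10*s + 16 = (s - 8)*(s - 1)*(s + 2)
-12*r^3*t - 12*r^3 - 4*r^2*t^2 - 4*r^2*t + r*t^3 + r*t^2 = (-6*r + t)*(2*r + t)*(r*t + r)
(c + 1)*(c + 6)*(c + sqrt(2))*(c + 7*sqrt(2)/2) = c^4 + 9*sqrt(2)*c^3/2 + 7*c^3 + 13*c^2 + 63*sqrt(2)*c^2/2 + 27*sqrt(2)*c + 49*c + 42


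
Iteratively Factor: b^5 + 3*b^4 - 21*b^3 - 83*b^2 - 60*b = (b + 1)*(b^4 + 2*b^3 - 23*b^2 - 60*b) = (b - 5)*(b + 1)*(b^3 + 7*b^2 + 12*b) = b*(b - 5)*(b + 1)*(b^2 + 7*b + 12) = b*(b - 5)*(b + 1)*(b + 4)*(b + 3)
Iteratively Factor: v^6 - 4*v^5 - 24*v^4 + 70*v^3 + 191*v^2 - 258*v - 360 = (v - 5)*(v^5 + v^4 - 19*v^3 - 25*v^2 + 66*v + 72) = (v - 5)*(v + 3)*(v^4 - 2*v^3 - 13*v^2 + 14*v + 24) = (v - 5)*(v + 3)^2*(v^3 - 5*v^2 + 2*v + 8) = (v - 5)*(v - 4)*(v + 3)^2*(v^2 - v - 2) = (v - 5)*(v - 4)*(v + 1)*(v + 3)^2*(v - 2)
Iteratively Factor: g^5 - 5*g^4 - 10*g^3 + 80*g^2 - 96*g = (g - 3)*(g^4 - 2*g^3 - 16*g^2 + 32*g) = (g - 3)*(g + 4)*(g^3 - 6*g^2 + 8*g) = g*(g - 3)*(g + 4)*(g^2 - 6*g + 8) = g*(g - 3)*(g - 2)*(g + 4)*(g - 4)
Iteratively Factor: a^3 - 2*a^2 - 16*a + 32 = (a - 2)*(a^2 - 16) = (a - 4)*(a - 2)*(a + 4)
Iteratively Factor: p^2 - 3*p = (p - 3)*(p)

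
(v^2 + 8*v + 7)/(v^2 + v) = (v + 7)/v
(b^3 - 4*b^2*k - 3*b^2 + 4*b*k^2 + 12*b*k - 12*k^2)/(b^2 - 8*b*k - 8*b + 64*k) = (b^3 - 4*b^2*k - 3*b^2 + 4*b*k^2 + 12*b*k - 12*k^2)/(b^2 - 8*b*k - 8*b + 64*k)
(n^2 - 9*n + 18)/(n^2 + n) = (n^2 - 9*n + 18)/(n*(n + 1))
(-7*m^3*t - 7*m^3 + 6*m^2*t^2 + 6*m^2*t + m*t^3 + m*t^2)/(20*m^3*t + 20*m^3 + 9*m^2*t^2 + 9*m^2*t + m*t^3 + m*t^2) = (-7*m^2 + 6*m*t + t^2)/(20*m^2 + 9*m*t + t^2)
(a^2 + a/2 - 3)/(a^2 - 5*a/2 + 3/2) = (a + 2)/(a - 1)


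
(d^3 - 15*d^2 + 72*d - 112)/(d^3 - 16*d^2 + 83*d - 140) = (d - 4)/(d - 5)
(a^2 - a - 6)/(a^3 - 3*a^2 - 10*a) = (a - 3)/(a*(a - 5))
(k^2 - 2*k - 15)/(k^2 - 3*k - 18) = (k - 5)/(k - 6)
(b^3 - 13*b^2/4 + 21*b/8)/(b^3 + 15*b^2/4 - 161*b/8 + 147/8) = b/(b + 7)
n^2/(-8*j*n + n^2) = -n/(8*j - n)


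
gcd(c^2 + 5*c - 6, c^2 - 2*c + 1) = c - 1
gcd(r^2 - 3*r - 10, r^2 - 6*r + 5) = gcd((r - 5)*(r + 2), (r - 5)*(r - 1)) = r - 5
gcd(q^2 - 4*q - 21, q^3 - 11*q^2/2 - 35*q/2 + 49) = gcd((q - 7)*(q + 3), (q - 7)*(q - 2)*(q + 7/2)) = q - 7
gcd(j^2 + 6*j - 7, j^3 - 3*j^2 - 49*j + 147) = j + 7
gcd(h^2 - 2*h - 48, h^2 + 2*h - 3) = 1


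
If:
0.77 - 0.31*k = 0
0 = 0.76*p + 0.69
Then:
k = 2.48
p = -0.91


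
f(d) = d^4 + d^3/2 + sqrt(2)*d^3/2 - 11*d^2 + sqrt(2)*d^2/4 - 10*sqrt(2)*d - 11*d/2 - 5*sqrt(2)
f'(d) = 4*d^3 + 3*d^2/2 + 3*sqrt(2)*d^2/2 - 22*d + sqrt(2)*d/2 - 10*sqrt(2) - 11/2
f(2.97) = -49.89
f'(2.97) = 53.85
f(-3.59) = 36.48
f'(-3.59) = -81.60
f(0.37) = -15.72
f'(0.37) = -26.82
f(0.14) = -10.03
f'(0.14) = -22.54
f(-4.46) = 157.34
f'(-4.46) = -207.51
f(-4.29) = 124.66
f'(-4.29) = -177.46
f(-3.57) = 34.87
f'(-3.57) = -79.47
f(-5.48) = 484.03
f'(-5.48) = -452.47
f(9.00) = 6394.77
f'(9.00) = 2998.05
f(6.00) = 1048.54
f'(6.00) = 846.97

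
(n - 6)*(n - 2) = n^2 - 8*n + 12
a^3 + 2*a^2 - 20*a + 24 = (a - 2)^2*(a + 6)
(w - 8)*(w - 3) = w^2 - 11*w + 24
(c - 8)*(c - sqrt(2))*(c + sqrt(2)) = c^3 - 8*c^2 - 2*c + 16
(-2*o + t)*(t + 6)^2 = -2*o*t^2 - 24*o*t - 72*o + t^3 + 12*t^2 + 36*t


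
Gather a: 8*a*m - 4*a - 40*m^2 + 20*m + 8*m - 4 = a*(8*m - 4) - 40*m^2 + 28*m - 4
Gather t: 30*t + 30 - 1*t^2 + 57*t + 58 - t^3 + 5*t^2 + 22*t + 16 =-t^3 + 4*t^2 + 109*t + 104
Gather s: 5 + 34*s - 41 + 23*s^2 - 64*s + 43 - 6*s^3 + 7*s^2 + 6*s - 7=-6*s^3 + 30*s^2 - 24*s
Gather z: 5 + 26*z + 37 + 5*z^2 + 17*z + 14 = 5*z^2 + 43*z + 56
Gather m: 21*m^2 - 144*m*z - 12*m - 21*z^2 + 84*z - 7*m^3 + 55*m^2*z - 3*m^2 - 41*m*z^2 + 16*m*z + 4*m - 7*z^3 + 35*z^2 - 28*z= -7*m^3 + m^2*(55*z + 18) + m*(-41*z^2 - 128*z - 8) - 7*z^3 + 14*z^2 + 56*z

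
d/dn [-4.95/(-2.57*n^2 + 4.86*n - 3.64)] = (24.057 - 25.443*n)/(2.57*n^2 - 4.86*n + 3.64)^2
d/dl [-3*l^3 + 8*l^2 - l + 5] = -9*l^2 + 16*l - 1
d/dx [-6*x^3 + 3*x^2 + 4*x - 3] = -18*x^2 + 6*x + 4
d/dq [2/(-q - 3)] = 2/(q + 3)^2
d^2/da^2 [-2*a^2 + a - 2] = -4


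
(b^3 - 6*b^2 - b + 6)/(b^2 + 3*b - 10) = (b^3 - 6*b^2 - b + 6)/(b^2 + 3*b - 10)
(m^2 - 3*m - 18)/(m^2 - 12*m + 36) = (m + 3)/(m - 6)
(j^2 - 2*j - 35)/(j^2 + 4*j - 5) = (j - 7)/(j - 1)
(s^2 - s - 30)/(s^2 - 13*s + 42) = (s + 5)/(s - 7)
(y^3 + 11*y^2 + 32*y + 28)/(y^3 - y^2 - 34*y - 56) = (y^2 + 9*y + 14)/(y^2 - 3*y - 28)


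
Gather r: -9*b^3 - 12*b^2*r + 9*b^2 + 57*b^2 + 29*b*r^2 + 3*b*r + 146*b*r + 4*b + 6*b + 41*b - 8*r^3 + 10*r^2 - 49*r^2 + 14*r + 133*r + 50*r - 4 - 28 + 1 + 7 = -9*b^3 + 66*b^2 + 51*b - 8*r^3 + r^2*(29*b - 39) + r*(-12*b^2 + 149*b + 197) - 24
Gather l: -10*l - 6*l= -16*l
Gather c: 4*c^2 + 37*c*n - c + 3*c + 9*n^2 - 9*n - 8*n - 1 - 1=4*c^2 + c*(37*n + 2) + 9*n^2 - 17*n - 2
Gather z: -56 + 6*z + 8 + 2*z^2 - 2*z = 2*z^2 + 4*z - 48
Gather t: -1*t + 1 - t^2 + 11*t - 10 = -t^2 + 10*t - 9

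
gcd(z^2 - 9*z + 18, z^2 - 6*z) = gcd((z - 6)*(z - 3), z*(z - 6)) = z - 6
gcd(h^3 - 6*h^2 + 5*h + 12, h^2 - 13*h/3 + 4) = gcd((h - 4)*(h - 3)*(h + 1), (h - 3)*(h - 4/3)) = h - 3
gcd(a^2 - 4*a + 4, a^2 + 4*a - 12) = a - 2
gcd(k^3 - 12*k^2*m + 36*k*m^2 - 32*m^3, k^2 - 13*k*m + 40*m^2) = k - 8*m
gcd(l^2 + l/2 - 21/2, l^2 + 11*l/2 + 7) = l + 7/2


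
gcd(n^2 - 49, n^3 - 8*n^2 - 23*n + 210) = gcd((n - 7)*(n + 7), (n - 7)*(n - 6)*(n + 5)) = n - 7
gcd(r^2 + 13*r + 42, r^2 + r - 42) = r + 7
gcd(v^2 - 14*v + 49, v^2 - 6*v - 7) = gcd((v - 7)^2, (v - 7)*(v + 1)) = v - 7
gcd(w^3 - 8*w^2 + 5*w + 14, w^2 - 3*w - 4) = w + 1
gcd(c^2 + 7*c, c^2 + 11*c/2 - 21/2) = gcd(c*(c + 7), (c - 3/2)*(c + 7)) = c + 7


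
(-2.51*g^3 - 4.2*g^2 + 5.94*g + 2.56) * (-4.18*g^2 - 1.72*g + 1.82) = 10.4918*g^5 + 21.8732*g^4 - 22.1734*g^3 - 28.5616*g^2 + 6.4076*g + 4.6592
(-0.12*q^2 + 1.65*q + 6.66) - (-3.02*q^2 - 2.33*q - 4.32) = 2.9*q^2 + 3.98*q + 10.98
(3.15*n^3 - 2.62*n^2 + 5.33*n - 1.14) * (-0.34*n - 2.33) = -1.071*n^4 - 6.4487*n^3 + 4.2924*n^2 - 12.0313*n + 2.6562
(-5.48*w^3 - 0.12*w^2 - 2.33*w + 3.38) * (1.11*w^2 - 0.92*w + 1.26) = -6.0828*w^5 + 4.9084*w^4 - 9.3807*w^3 + 5.7442*w^2 - 6.0454*w + 4.2588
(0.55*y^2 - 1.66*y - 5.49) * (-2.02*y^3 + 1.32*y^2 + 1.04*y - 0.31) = -1.111*y^5 + 4.0792*y^4 + 9.4706*y^3 - 9.1437*y^2 - 5.195*y + 1.7019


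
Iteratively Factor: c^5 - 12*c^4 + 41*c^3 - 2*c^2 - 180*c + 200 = (c - 5)*(c^4 - 7*c^3 + 6*c^2 + 28*c - 40) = (c - 5)*(c + 2)*(c^3 - 9*c^2 + 24*c - 20) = (c - 5)*(c - 2)*(c + 2)*(c^2 - 7*c + 10) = (c - 5)^2*(c - 2)*(c + 2)*(c - 2)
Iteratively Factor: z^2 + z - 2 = (z + 2)*(z - 1)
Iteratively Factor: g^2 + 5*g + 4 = (g + 4)*(g + 1)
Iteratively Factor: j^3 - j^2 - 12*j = (j - 4)*(j^2 + 3*j) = (j - 4)*(j + 3)*(j)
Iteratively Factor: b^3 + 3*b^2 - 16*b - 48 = (b - 4)*(b^2 + 7*b + 12) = (b - 4)*(b + 3)*(b + 4)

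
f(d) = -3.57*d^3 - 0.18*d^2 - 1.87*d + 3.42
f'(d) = -10.71*d^2 - 0.36*d - 1.87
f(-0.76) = 6.30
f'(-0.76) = -7.78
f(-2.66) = 74.31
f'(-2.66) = -76.69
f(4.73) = -387.24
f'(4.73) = -243.19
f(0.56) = 1.69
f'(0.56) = -5.43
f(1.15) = -4.40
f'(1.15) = -16.45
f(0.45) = 2.22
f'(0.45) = -4.20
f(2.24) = -41.80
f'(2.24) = -56.41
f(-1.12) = 10.30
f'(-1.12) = -14.90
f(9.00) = -2630.52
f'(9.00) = -872.62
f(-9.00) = 2608.20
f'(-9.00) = -866.14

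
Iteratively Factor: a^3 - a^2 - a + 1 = (a - 1)*(a^2 - 1) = (a - 1)*(a + 1)*(a - 1)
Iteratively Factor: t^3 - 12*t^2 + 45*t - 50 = (t - 2)*(t^2 - 10*t + 25) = (t - 5)*(t - 2)*(t - 5)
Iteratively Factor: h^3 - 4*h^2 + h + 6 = (h - 3)*(h^2 - h - 2) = (h - 3)*(h + 1)*(h - 2)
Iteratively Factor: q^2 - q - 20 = (q - 5)*(q + 4)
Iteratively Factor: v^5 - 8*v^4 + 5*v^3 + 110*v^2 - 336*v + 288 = (v - 3)*(v^4 - 5*v^3 - 10*v^2 + 80*v - 96) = (v - 3)*(v + 4)*(v^3 - 9*v^2 + 26*v - 24) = (v - 4)*(v - 3)*(v + 4)*(v^2 - 5*v + 6) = (v - 4)*(v - 3)^2*(v + 4)*(v - 2)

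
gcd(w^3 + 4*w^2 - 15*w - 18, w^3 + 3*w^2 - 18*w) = w^2 + 3*w - 18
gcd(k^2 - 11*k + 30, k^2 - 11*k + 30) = k^2 - 11*k + 30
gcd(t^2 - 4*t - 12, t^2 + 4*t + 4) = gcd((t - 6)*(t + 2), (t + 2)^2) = t + 2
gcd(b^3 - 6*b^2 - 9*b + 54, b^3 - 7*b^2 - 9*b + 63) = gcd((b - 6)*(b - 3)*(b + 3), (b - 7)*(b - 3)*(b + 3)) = b^2 - 9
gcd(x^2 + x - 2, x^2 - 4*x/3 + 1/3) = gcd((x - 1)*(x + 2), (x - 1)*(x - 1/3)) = x - 1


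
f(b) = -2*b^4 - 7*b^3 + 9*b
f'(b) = -8*b^3 - 21*b^2 + 9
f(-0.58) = -4.08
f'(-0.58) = 3.50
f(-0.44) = -3.44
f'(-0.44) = 5.62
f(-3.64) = -46.26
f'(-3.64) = 116.59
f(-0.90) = -4.31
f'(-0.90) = -2.18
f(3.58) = -617.48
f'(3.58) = -627.21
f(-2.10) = 7.03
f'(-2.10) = -9.52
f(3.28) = -448.98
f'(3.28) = -499.23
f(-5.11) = -475.64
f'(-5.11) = 528.11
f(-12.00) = -29484.00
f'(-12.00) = 10809.00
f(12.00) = -53460.00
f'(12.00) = -16839.00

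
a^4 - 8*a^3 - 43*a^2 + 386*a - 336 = (a - 8)*(a - 6)*(a - 1)*(a + 7)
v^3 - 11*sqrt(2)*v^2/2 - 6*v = v*(v - 6*sqrt(2))*(v + sqrt(2)/2)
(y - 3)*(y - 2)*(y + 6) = y^3 + y^2 - 24*y + 36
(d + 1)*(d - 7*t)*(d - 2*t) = d^3 - 9*d^2*t + d^2 + 14*d*t^2 - 9*d*t + 14*t^2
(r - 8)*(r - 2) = r^2 - 10*r + 16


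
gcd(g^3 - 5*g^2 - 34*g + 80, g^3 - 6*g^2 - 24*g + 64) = g^2 - 10*g + 16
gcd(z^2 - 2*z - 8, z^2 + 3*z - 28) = z - 4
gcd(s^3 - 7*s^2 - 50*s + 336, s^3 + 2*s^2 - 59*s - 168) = s^2 - s - 56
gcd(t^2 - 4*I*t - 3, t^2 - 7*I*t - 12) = t - 3*I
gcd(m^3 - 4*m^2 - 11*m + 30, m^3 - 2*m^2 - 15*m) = m^2 - 2*m - 15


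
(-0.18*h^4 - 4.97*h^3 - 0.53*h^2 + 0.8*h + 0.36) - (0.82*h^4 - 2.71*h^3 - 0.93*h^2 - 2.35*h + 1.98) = -1.0*h^4 - 2.26*h^3 + 0.4*h^2 + 3.15*h - 1.62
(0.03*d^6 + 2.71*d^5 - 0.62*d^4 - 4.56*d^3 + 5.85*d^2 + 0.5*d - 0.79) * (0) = 0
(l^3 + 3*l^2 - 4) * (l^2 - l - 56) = l^5 + 2*l^4 - 59*l^3 - 172*l^2 + 4*l + 224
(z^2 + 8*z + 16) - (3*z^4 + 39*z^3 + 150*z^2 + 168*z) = -3*z^4 - 39*z^3 - 149*z^2 - 160*z + 16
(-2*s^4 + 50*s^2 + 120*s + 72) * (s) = -2*s^5 + 50*s^3 + 120*s^2 + 72*s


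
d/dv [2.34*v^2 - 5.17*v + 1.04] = 4.68*v - 5.17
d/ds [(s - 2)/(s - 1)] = (s - 1)^(-2)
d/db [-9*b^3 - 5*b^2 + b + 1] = -27*b^2 - 10*b + 1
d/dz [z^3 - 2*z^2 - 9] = z*(3*z - 4)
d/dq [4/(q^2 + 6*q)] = 8*(-q - 3)/(q^2*(q + 6)^2)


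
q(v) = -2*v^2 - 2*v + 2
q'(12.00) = -50.00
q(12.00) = -310.00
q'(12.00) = -50.00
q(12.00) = -310.00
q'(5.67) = -24.68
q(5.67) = -73.64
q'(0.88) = -5.52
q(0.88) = -1.31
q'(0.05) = -2.20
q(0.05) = 1.90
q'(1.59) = -8.36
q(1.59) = -6.24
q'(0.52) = -4.08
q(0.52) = 0.42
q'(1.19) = -6.76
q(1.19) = -3.21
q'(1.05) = -6.20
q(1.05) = -2.30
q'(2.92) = -13.68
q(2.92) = -20.89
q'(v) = -4*v - 2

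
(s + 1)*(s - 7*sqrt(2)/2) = s^2 - 7*sqrt(2)*s/2 + s - 7*sqrt(2)/2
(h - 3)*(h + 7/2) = h^2 + h/2 - 21/2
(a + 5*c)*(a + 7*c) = a^2 + 12*a*c + 35*c^2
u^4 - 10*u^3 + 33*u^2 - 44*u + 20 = (u - 5)*(u - 2)^2*(u - 1)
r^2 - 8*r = r*(r - 8)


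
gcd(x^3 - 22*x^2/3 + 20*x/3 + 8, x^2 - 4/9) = x + 2/3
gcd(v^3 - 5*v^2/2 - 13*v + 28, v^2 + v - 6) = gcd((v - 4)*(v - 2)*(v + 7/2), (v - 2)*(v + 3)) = v - 2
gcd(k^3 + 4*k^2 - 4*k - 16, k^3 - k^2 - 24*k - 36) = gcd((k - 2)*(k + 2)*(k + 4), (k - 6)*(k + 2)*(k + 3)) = k + 2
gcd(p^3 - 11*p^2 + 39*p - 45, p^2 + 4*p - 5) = 1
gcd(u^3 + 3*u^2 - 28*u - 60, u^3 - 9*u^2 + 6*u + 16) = 1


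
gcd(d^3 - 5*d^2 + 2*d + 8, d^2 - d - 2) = d^2 - d - 2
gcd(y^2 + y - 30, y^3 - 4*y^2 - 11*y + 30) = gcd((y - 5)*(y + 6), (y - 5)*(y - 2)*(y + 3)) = y - 5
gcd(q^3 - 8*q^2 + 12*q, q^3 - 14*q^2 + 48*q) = q^2 - 6*q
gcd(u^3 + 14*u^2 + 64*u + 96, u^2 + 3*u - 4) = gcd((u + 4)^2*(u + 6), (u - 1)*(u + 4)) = u + 4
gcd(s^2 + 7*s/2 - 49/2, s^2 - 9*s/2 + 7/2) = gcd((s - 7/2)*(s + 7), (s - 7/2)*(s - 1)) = s - 7/2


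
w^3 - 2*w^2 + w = w*(w - 1)^2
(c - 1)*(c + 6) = c^2 + 5*c - 6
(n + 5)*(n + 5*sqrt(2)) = n^2 + 5*n + 5*sqrt(2)*n + 25*sqrt(2)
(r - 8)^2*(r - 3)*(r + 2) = r^4 - 17*r^3 + 74*r^2 + 32*r - 384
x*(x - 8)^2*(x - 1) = x^4 - 17*x^3 + 80*x^2 - 64*x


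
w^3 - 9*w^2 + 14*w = w*(w - 7)*(w - 2)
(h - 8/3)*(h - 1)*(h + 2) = h^3 - 5*h^2/3 - 14*h/3 + 16/3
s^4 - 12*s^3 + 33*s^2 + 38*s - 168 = (s - 7)*(s - 4)*(s - 3)*(s + 2)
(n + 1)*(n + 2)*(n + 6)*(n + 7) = n^4 + 16*n^3 + 83*n^2 + 152*n + 84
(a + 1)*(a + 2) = a^2 + 3*a + 2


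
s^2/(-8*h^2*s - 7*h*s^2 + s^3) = s/(-8*h^2 - 7*h*s + s^2)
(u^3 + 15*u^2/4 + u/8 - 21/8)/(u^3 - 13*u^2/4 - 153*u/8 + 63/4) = (u + 1)/(u - 6)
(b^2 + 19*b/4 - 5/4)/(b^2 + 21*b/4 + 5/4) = (4*b - 1)/(4*b + 1)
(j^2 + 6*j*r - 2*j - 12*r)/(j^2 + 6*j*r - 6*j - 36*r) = (j - 2)/(j - 6)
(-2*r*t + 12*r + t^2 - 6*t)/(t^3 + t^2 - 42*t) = (-2*r + t)/(t*(t + 7))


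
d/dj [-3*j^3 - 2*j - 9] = -9*j^2 - 2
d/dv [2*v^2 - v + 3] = 4*v - 1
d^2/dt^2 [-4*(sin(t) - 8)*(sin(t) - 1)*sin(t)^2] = 64*sin(t)^4 - 324*sin(t)^3 + 80*sin(t)^2 + 216*sin(t) - 64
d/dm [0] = 0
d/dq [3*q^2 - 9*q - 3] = 6*q - 9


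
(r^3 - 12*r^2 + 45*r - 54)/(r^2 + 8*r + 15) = (r^3 - 12*r^2 + 45*r - 54)/(r^2 + 8*r + 15)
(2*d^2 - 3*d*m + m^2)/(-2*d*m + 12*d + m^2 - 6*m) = (-d + m)/(m - 6)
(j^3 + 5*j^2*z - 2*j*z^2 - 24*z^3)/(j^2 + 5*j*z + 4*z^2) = (j^2 + j*z - 6*z^2)/(j + z)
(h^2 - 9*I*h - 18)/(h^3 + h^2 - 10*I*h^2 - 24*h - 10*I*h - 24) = (h - 3*I)/(h^2 + h*(1 - 4*I) - 4*I)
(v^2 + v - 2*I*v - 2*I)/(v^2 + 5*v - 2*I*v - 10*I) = (v + 1)/(v + 5)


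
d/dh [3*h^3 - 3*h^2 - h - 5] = 9*h^2 - 6*h - 1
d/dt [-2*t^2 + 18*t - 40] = 18 - 4*t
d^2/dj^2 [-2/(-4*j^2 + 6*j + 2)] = 2*(4*j^2 - 6*j - (4*j - 3)^2 - 2)/(-2*j^2 + 3*j + 1)^3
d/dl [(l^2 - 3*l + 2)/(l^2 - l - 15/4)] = 4*(8*l^2 - 46*l + 53)/(16*l^4 - 32*l^3 - 104*l^2 + 120*l + 225)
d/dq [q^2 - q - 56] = 2*q - 1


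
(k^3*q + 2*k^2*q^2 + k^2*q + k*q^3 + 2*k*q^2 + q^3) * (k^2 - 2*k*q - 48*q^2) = k^5*q + k^4*q - 51*k^3*q^3 - 98*k^2*q^4 - 51*k^2*q^3 - 48*k*q^5 - 98*k*q^4 - 48*q^5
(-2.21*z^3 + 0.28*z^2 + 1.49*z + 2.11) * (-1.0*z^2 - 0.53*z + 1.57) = 2.21*z^5 + 0.8913*z^4 - 5.1081*z^3 - 2.4601*z^2 + 1.221*z + 3.3127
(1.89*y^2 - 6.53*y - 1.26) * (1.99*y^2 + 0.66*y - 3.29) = 3.7611*y^4 - 11.7473*y^3 - 13.0353*y^2 + 20.6521*y + 4.1454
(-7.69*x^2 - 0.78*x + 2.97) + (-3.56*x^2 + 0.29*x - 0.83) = -11.25*x^2 - 0.49*x + 2.14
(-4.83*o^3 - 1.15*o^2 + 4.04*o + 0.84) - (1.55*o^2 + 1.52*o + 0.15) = -4.83*o^3 - 2.7*o^2 + 2.52*o + 0.69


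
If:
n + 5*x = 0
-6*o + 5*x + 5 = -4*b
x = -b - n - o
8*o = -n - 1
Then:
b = -77/59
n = 125/59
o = -23/59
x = -25/59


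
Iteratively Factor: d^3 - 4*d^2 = (d)*(d^2 - 4*d) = d^2*(d - 4)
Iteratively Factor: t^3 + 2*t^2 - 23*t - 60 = (t + 4)*(t^2 - 2*t - 15) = (t - 5)*(t + 4)*(t + 3)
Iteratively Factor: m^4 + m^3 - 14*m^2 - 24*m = (m + 2)*(m^3 - m^2 - 12*m) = (m + 2)*(m + 3)*(m^2 - 4*m) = m*(m + 2)*(m + 3)*(m - 4)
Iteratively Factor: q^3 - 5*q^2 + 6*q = (q - 3)*(q^2 - 2*q) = q*(q - 3)*(q - 2)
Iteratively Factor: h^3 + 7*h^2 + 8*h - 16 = (h + 4)*(h^2 + 3*h - 4) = (h + 4)^2*(h - 1)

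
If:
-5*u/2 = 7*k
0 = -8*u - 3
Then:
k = 15/112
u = -3/8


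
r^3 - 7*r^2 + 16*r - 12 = (r - 3)*(r - 2)^2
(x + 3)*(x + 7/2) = x^2 + 13*x/2 + 21/2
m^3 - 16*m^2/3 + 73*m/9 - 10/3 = (m - 3)*(m - 5/3)*(m - 2/3)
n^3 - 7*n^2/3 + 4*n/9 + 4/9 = (n - 2)*(n - 2/3)*(n + 1/3)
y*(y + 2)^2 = y^3 + 4*y^2 + 4*y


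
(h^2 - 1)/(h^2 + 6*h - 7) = (h + 1)/(h + 7)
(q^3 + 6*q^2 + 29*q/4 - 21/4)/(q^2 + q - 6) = (q^2 + 3*q - 7/4)/(q - 2)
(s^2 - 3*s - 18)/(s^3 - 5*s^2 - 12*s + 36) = 1/(s - 2)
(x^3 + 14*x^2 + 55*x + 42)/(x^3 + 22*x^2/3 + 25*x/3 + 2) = 3*(x + 7)/(3*x + 1)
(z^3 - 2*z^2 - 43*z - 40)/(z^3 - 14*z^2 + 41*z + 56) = (z + 5)/(z - 7)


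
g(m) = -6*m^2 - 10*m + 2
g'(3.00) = -46.00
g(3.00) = -82.00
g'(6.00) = -82.00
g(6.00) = -274.00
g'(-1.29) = 5.48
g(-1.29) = 4.92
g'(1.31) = -25.72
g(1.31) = -21.40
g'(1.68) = -30.16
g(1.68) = -31.73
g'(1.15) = -23.80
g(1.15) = -17.44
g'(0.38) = -14.56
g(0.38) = -2.67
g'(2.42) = -39.04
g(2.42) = -57.34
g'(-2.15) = 15.80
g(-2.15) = -4.24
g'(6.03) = -82.36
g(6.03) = -276.47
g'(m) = -12*m - 10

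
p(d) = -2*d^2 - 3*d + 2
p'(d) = -4*d - 3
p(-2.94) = -6.47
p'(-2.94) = 8.76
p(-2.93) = -6.38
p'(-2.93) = 8.72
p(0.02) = 1.94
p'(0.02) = -3.08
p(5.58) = -77.01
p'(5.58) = -25.32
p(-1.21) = 2.70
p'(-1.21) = 1.84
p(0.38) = 0.57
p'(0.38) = -4.52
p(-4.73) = -28.56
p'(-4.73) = 15.92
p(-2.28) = -1.56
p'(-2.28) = 6.12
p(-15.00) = -403.00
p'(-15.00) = 57.00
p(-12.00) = -250.00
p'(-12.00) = 45.00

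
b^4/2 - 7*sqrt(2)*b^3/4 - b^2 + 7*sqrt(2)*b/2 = b*(b/2 + sqrt(2)/2)*(b - 7*sqrt(2)/2)*(b - sqrt(2))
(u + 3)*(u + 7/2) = u^2 + 13*u/2 + 21/2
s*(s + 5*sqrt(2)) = s^2 + 5*sqrt(2)*s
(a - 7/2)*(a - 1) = a^2 - 9*a/2 + 7/2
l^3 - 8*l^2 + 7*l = l*(l - 7)*(l - 1)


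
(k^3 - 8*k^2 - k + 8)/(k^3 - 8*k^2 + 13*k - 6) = (k^2 - 7*k - 8)/(k^2 - 7*k + 6)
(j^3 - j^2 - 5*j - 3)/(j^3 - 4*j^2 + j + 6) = (j + 1)/(j - 2)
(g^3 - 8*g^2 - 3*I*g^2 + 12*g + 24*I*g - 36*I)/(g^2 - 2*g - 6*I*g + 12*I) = (g^2 - 3*g*(2 + I) + 18*I)/(g - 6*I)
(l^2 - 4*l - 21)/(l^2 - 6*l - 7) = (l + 3)/(l + 1)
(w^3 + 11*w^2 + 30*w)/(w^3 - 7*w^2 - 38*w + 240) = w*(w + 5)/(w^2 - 13*w + 40)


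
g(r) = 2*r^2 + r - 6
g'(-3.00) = -11.00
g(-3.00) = 9.00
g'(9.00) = 37.00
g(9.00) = 165.00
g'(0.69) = 3.76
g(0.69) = -4.36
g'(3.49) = 14.96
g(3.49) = 21.85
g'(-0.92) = -2.68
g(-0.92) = -5.23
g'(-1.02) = -3.08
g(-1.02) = -4.94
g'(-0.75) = -2.00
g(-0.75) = -5.62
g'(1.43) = 6.72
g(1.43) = -0.48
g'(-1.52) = -5.08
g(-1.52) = -2.90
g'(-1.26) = -4.04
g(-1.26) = -4.08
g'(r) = 4*r + 1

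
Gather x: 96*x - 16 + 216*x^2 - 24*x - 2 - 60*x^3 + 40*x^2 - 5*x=-60*x^3 + 256*x^2 + 67*x - 18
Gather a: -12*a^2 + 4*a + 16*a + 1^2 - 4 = -12*a^2 + 20*a - 3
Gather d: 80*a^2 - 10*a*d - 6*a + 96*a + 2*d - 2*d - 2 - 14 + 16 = 80*a^2 - 10*a*d + 90*a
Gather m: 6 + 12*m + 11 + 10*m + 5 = 22*m + 22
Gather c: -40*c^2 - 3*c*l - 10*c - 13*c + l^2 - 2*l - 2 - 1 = -40*c^2 + c*(-3*l - 23) + l^2 - 2*l - 3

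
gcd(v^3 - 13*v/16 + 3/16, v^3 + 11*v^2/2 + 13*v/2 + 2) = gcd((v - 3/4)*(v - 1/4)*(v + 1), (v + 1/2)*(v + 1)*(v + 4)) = v + 1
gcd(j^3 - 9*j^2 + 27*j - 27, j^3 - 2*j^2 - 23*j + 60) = j - 3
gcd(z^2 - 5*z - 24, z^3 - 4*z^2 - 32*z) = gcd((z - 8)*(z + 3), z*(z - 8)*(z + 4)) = z - 8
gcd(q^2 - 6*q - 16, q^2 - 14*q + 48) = q - 8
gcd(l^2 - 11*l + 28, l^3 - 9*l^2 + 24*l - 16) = l - 4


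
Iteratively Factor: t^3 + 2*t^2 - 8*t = (t + 4)*(t^2 - 2*t) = (t - 2)*(t + 4)*(t)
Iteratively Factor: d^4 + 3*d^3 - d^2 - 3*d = (d + 1)*(d^3 + 2*d^2 - 3*d) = d*(d + 1)*(d^2 + 2*d - 3) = d*(d + 1)*(d + 3)*(d - 1)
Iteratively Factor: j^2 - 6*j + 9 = (j - 3)*(j - 3)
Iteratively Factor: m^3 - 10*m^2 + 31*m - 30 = (m - 2)*(m^2 - 8*m + 15) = (m - 5)*(m - 2)*(m - 3)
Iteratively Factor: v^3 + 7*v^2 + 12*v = (v + 4)*(v^2 + 3*v) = (v + 3)*(v + 4)*(v)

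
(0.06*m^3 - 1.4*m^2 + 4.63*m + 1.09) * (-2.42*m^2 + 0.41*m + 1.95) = -0.1452*m^5 + 3.4126*m^4 - 11.6616*m^3 - 3.4695*m^2 + 9.4754*m + 2.1255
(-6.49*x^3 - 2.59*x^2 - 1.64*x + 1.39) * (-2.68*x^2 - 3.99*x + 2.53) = 17.3932*x^5 + 32.8363*x^4 - 1.6904*x^3 - 3.7343*x^2 - 9.6953*x + 3.5167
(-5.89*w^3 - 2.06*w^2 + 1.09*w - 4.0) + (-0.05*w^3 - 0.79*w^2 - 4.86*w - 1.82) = -5.94*w^3 - 2.85*w^2 - 3.77*w - 5.82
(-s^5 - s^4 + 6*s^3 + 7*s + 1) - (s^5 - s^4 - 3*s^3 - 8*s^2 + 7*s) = -2*s^5 + 9*s^3 + 8*s^2 + 1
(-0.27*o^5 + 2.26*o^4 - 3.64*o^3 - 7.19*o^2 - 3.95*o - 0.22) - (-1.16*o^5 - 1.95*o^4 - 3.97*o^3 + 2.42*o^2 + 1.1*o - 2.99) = 0.89*o^5 + 4.21*o^4 + 0.33*o^3 - 9.61*o^2 - 5.05*o + 2.77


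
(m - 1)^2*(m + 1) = m^3 - m^2 - m + 1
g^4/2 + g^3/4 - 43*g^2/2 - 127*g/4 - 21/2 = (g/2 + 1/2)*(g - 7)*(g + 1/2)*(g + 6)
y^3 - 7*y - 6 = (y - 3)*(y + 1)*(y + 2)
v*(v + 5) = v^2 + 5*v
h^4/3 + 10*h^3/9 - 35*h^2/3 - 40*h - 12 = (h/3 + 1)*(h - 6)*(h + 1/3)*(h + 6)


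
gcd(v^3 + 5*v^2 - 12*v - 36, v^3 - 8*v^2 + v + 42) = v^2 - v - 6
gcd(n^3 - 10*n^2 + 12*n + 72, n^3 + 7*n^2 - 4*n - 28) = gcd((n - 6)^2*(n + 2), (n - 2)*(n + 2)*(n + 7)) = n + 2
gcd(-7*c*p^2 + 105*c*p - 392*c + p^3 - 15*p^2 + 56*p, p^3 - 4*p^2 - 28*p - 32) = p - 8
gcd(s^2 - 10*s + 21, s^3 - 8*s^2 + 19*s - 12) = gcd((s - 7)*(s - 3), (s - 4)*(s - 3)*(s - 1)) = s - 3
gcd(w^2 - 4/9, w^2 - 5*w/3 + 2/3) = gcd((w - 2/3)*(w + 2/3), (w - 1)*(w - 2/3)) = w - 2/3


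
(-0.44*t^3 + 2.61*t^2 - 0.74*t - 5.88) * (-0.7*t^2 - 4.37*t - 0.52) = 0.308*t^5 + 0.0958000000000003*t^4 - 10.6589*t^3 + 5.9926*t^2 + 26.0804*t + 3.0576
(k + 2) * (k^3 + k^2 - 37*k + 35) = k^4 + 3*k^3 - 35*k^2 - 39*k + 70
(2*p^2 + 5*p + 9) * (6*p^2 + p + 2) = 12*p^4 + 32*p^3 + 63*p^2 + 19*p + 18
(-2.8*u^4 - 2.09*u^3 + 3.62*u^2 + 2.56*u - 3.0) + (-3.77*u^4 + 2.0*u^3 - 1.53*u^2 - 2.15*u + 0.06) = -6.57*u^4 - 0.0899999999999999*u^3 + 2.09*u^2 + 0.41*u - 2.94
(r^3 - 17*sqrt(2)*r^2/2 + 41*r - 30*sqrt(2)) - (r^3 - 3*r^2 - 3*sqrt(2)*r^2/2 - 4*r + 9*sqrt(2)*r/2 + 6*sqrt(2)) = -7*sqrt(2)*r^2 + 3*r^2 - 9*sqrt(2)*r/2 + 45*r - 36*sqrt(2)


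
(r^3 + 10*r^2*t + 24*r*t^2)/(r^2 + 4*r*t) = r + 6*t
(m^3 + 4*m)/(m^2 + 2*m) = (m^2 + 4)/(m + 2)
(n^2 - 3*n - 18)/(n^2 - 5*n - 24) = (n - 6)/(n - 8)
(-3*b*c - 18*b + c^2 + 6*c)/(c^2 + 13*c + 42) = (-3*b + c)/(c + 7)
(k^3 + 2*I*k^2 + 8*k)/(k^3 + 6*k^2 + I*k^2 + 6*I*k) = (k^2 + 2*I*k + 8)/(k^2 + k*(6 + I) + 6*I)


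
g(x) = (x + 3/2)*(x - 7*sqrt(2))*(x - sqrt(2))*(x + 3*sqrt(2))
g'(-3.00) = 17.62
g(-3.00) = -106.14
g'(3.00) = -301.66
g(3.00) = -356.59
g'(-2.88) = 31.15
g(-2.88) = -103.19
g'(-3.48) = -52.12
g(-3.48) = -98.88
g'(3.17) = -314.94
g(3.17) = -409.02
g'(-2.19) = 81.60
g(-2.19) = -61.71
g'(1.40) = -138.28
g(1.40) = 1.98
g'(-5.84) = -837.32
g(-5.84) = 791.54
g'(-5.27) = -571.08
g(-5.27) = 392.72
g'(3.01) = -302.47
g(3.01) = -359.61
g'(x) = (x + 3/2)*(x - 7*sqrt(2))*(x - sqrt(2)) + (x + 3/2)*(x - 7*sqrt(2))*(x + 3*sqrt(2)) + (x + 3/2)*(x - sqrt(2))*(x + 3*sqrt(2)) + (x - 7*sqrt(2))*(x - sqrt(2))*(x + 3*sqrt(2)) = 4*x^3 - 15*sqrt(2)*x^2 + 9*x^2/2 - 68*x - 15*sqrt(2)*x - 51 + 42*sqrt(2)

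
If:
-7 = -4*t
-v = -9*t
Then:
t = 7/4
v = 63/4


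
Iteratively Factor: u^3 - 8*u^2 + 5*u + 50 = (u + 2)*(u^2 - 10*u + 25) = (u - 5)*(u + 2)*(u - 5)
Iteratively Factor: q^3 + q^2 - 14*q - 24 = (q + 3)*(q^2 - 2*q - 8) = (q - 4)*(q + 3)*(q + 2)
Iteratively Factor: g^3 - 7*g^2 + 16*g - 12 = (g - 2)*(g^2 - 5*g + 6) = (g - 3)*(g - 2)*(g - 2)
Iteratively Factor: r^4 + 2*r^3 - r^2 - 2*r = (r)*(r^3 + 2*r^2 - r - 2) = r*(r - 1)*(r^2 + 3*r + 2) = r*(r - 1)*(r + 1)*(r + 2)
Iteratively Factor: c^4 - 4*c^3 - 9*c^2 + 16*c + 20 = (c - 5)*(c^3 + c^2 - 4*c - 4) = (c - 5)*(c + 2)*(c^2 - c - 2) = (c - 5)*(c + 1)*(c + 2)*(c - 2)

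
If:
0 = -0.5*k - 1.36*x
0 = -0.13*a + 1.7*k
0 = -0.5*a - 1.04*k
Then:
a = 0.00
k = 0.00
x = 0.00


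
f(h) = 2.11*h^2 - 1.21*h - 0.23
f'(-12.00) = -51.85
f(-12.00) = 318.13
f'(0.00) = -1.21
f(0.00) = -0.23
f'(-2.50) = -11.76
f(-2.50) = 15.98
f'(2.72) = 10.27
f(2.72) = 12.09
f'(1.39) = 4.66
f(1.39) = 2.16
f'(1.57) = 5.42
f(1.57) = 3.07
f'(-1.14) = -6.02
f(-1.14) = 3.89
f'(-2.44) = -11.51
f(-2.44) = 15.28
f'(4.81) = 19.09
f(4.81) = 42.77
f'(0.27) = -0.07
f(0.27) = -0.40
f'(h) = 4.22*h - 1.21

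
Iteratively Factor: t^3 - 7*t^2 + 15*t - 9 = (t - 1)*(t^2 - 6*t + 9) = (t - 3)*(t - 1)*(t - 3)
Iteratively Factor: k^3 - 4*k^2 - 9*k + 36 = (k + 3)*(k^2 - 7*k + 12) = (k - 3)*(k + 3)*(k - 4)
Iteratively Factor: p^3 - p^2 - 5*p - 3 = (p + 1)*(p^2 - 2*p - 3) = (p + 1)^2*(p - 3)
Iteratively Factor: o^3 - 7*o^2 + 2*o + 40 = (o - 4)*(o^2 - 3*o - 10) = (o - 4)*(o + 2)*(o - 5)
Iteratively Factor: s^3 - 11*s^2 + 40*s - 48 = (s - 4)*(s^2 - 7*s + 12) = (s - 4)^2*(s - 3)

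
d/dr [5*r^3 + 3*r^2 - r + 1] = 15*r^2 + 6*r - 1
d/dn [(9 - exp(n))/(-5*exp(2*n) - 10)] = (-2*(exp(n) - 9)*exp(n) + exp(2*n) + 2)*exp(n)/(5*(exp(2*n) + 2)^2)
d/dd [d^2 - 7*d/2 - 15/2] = 2*d - 7/2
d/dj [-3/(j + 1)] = 3/(j + 1)^2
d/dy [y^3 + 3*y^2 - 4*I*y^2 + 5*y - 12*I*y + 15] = 3*y^2 + y*(6 - 8*I) + 5 - 12*I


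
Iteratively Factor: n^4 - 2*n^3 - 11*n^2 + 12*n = (n + 3)*(n^3 - 5*n^2 + 4*n) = (n - 1)*(n + 3)*(n^2 - 4*n) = (n - 4)*(n - 1)*(n + 3)*(n)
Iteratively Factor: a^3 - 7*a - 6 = (a - 3)*(a^2 + 3*a + 2) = (a - 3)*(a + 1)*(a + 2)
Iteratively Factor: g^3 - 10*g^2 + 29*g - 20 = (g - 1)*(g^2 - 9*g + 20) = (g - 5)*(g - 1)*(g - 4)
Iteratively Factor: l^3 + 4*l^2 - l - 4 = (l + 4)*(l^2 - 1) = (l - 1)*(l + 4)*(l + 1)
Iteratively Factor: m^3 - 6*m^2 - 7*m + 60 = (m - 4)*(m^2 - 2*m - 15) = (m - 4)*(m + 3)*(m - 5)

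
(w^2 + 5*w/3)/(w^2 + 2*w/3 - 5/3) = w/(w - 1)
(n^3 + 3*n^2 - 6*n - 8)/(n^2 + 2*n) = (n^3 + 3*n^2 - 6*n - 8)/(n*(n + 2))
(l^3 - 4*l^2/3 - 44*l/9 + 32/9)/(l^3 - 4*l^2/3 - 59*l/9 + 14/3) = (3*l^2 - 2*l - 16)/(3*l^2 - 2*l - 21)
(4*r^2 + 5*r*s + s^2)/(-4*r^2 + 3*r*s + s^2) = (-r - s)/(r - s)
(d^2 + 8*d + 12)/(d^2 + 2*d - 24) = (d + 2)/(d - 4)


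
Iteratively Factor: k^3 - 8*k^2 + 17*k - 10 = (k - 1)*(k^2 - 7*k + 10) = (k - 5)*(k - 1)*(k - 2)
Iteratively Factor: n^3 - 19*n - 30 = (n + 2)*(n^2 - 2*n - 15) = (n + 2)*(n + 3)*(n - 5)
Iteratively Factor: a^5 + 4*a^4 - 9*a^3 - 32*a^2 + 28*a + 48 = (a + 4)*(a^4 - 9*a^2 + 4*a + 12) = (a - 2)*(a + 4)*(a^3 + 2*a^2 - 5*a - 6) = (a - 2)*(a + 3)*(a + 4)*(a^2 - a - 2) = (a - 2)*(a + 1)*(a + 3)*(a + 4)*(a - 2)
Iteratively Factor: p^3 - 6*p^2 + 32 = (p + 2)*(p^2 - 8*p + 16) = (p - 4)*(p + 2)*(p - 4)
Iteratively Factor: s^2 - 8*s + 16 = (s - 4)*(s - 4)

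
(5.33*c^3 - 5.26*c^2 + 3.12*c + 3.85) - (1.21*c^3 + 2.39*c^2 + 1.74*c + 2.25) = 4.12*c^3 - 7.65*c^2 + 1.38*c + 1.6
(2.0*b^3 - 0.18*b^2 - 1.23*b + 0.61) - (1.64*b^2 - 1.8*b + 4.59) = 2.0*b^3 - 1.82*b^2 + 0.57*b - 3.98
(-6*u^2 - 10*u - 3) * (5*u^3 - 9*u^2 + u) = -30*u^5 + 4*u^4 + 69*u^3 + 17*u^2 - 3*u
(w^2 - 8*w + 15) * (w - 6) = w^3 - 14*w^2 + 63*w - 90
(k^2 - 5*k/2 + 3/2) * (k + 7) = k^3 + 9*k^2/2 - 16*k + 21/2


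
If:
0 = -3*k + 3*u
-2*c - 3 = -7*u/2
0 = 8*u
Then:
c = -3/2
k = 0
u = 0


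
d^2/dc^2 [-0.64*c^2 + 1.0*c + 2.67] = -1.28000000000000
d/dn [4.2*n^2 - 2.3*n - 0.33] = 8.4*n - 2.3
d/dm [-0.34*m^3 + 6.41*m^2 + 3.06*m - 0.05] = -1.02*m^2 + 12.82*m + 3.06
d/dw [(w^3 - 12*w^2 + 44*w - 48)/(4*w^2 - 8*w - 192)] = (w^4/4 - w^3 - 41*w^2 + 312*w - 552)/(w^4 - 4*w^3 - 92*w^2 + 192*w + 2304)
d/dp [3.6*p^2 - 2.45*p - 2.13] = 7.2*p - 2.45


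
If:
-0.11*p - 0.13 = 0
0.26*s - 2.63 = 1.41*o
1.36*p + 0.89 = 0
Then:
No Solution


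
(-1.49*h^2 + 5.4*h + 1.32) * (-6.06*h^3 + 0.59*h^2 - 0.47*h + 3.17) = 9.0294*h^5 - 33.6031*h^4 - 4.1129*h^3 - 6.4825*h^2 + 16.4976*h + 4.1844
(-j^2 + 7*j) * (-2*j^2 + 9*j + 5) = 2*j^4 - 23*j^3 + 58*j^2 + 35*j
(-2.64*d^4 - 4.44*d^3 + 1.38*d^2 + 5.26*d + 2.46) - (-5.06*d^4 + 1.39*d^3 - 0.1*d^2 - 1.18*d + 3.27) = 2.42*d^4 - 5.83*d^3 + 1.48*d^2 + 6.44*d - 0.81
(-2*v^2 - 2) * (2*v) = -4*v^3 - 4*v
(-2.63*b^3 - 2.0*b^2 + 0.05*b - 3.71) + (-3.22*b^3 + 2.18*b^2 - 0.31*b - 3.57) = -5.85*b^3 + 0.18*b^2 - 0.26*b - 7.28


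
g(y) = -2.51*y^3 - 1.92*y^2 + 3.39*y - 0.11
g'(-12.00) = -1034.85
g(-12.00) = 4020.01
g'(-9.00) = -571.98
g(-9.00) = 1643.65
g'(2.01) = -34.75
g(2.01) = -21.44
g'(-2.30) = -27.61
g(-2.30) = 12.48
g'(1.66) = -23.73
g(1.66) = -11.25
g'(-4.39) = -124.87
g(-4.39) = 160.36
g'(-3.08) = -56.22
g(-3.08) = 44.57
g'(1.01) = -8.17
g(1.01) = -1.23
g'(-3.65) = -82.91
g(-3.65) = 83.99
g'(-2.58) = -36.83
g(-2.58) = 21.47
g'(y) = -7.53*y^2 - 3.84*y + 3.39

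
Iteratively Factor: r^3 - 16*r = (r + 4)*(r^2 - 4*r) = r*(r + 4)*(r - 4)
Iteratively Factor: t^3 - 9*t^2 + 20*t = (t - 5)*(t^2 - 4*t) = t*(t - 5)*(t - 4)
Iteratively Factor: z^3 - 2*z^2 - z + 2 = (z - 2)*(z^2 - 1) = (z - 2)*(z - 1)*(z + 1)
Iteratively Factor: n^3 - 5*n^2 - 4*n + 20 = (n - 5)*(n^2 - 4) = (n - 5)*(n + 2)*(n - 2)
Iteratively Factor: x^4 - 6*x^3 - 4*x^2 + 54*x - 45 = (x - 5)*(x^3 - x^2 - 9*x + 9) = (x - 5)*(x + 3)*(x^2 - 4*x + 3) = (x - 5)*(x - 3)*(x + 3)*(x - 1)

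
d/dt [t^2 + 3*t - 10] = 2*t + 3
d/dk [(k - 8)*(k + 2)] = 2*k - 6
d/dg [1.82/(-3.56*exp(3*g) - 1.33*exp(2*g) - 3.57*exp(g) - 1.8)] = (19.4376*exp(2*g) + 4.8412*exp(g) + 6.4974)*exp(g)/(3.56*exp(3*g) + 1.33*exp(2*g) + 3.57*exp(g) + 1.8)^2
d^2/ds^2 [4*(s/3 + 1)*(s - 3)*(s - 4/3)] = 8*s - 32/9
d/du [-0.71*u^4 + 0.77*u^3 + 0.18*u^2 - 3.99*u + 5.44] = -2.84*u^3 + 2.31*u^2 + 0.36*u - 3.99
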